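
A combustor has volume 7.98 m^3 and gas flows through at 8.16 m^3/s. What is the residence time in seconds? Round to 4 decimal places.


tau = V / Q_flow
tau = 7.98 / 8.16 = 0.9779 s


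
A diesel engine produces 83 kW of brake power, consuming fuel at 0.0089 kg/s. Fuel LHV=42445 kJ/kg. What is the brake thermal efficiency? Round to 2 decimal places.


eta_BTE = (BP / (mf * LHV)) * 100
Denominator = 0.0089 * 42445 = 377.7605 kW
eta_BTE = (83 / 377.7605) * 100 = 21.97%


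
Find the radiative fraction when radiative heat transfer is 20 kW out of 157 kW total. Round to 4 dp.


f_rad = Q_rad / Q_total
f_rad = 20 / 157 = 0.1274


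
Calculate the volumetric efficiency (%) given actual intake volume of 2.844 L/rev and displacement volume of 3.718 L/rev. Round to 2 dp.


eta_v = (V_actual / V_disp) * 100
Ratio = 2.844 / 3.718 = 0.7649
eta_v = 0.7649 * 100 = 76.49%


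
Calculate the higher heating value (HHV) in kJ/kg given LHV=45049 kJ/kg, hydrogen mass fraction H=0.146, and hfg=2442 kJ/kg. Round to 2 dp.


HHV = LHV + hfg * 9 * H
Water addition = 2442 * 9 * 0.146 = 3208.788 kJ/kg
HHV = 45049 + 3208.788 = 48257.79 kJ/kg


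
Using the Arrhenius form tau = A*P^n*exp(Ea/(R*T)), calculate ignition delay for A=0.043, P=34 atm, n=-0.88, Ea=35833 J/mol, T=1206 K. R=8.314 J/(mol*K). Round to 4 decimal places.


tau = A * P^n * exp(Ea/(R*T))
P^n = 34^(-0.88) = 0.04490540
Ea/(R*T) = 35833/(8.314*1206) = 3.573764
exp(Ea/(R*T)) = 35.650521
tau = 0.043 * 0.04490540 * 35.650521 = 0.0688 ms


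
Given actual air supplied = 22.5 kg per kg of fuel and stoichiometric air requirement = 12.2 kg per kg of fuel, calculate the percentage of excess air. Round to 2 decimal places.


Excess air = actual - stoichiometric = 22.5 - 12.2 = 10.30 kg/kg fuel
Excess air % = (excess / stoich) * 100 = (10.30 / 12.2) * 100 = 84.43%


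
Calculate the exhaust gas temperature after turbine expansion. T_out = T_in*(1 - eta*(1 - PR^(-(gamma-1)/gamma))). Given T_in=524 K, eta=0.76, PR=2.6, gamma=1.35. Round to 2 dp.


T_out = T_in * (1 - eta * (1 - PR^(-(gamma-1)/gamma)))
Exponent = -(1.35-1)/1.35 = -0.25925926
PR^exp = 2.6^(-0.25925926) = 0.78057442
Factor = 1 - 0.76*(1 - 0.78057442) = 0.83323656
T_out = 524 * 0.83323656 = 436.62 K


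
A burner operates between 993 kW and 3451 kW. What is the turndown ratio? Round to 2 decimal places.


TDR = Q_max / Q_min
TDR = 3451 / 993 = 3.48


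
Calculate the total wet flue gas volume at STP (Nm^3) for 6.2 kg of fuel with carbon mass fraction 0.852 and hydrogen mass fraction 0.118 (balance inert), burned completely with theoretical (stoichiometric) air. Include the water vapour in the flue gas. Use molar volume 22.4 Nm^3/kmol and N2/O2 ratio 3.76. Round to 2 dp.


Per kg fuel: CO2 = (C/12 kmol)*22.4 = (0.852/12)*22.4 = 1.59040 Nm^3
Per kg fuel: H2O = (H/2 kmol)*22.4 = (0.118/2)*22.4 = 1.32160 Nm^3
O2 needed per kg fuel = C/12 + H/4 = 0.852/12 + 0.118/4 = 0.10050000 kmol
Per kg fuel: N2 = O2*3.76*22.4 = 0.10050000*3.76*22.4 = 8.46451 Nm^3
Total per kg = 1.59040 + 1.32160 + 8.46451 = 11.37651 Nm^3
Total = 11.37651 * 6.2 = 70.53 Nm^3


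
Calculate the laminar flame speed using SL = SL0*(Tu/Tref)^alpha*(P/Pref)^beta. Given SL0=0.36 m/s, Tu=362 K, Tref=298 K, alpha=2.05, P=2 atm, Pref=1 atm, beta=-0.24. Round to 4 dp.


SL = SL0 * (Tu/Tref)^alpha * (P/Pref)^beta
T ratio = 362/298 = 1.21476510
(T ratio)^alpha = 1.21476510^2.05 = 1.490079
(P/Pref)^beta = 2^(-0.24) = 0.846745
SL = 0.36 * 1.490079 * 0.846745 = 0.4542 m/s


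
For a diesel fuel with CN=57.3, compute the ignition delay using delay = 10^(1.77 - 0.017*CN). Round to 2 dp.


delay = 10^(1.77 - 0.017*CN)
Exponent = 1.77 - 0.017*57.3 = 0.7959
delay = 10^0.7959 = 6.25 ms


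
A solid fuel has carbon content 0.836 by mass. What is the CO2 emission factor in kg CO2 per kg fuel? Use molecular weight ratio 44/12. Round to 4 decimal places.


EF = C_frac * (M_CO2 / M_C)
EF = 0.836 * (44/12)
EF = 0.836 * 3.666667 = 3.0653 kg_CO2/kg_fuel


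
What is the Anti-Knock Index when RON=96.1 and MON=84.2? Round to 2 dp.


AKI = (RON + MON) / 2
AKI = (96.1 + 84.2) / 2
AKI = 180.3 / 2 = 90.15


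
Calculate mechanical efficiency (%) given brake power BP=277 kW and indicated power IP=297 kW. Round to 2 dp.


eta_mech = (BP / IP) * 100
Ratio = 277 / 297 = 0.9327
eta_mech = 0.9327 * 100 = 93.27%


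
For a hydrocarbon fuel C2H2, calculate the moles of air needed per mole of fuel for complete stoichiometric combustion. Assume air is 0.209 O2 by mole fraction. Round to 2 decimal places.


Balanced combustion: C2H2 + 2.5 O2 -> 2 CO2 + 1 H2O
O2 needed = C + H/4 = 2 + 2/4 = 2.50 moles
Air moles = O2 / 0.209 = 2.50 / 0.209 = 11.96 moles air


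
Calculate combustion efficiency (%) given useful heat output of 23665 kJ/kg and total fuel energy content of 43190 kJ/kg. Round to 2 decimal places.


Efficiency = (Q_useful / Q_fuel) * 100
Efficiency = (23665 / 43190) * 100
Efficiency = 0.5479 * 100 = 54.79%


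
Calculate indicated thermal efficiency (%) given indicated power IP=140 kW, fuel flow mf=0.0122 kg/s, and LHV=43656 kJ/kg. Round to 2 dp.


eta_ith = (IP / (mf * LHV)) * 100
Denominator = 0.0122 * 43656 = 532.6032 kW
eta_ith = (140 / 532.6032) * 100 = 26.29%


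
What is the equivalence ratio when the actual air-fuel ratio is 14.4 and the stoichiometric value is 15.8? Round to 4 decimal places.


phi = AFR_stoich / AFR_actual
phi = 15.8 / 14.4 = 1.0972


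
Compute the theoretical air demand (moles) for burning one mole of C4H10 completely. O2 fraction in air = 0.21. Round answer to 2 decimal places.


Balanced combustion: C4H10 + 6.5 O2 -> 4 CO2 + 5 H2O
O2 needed = C + H/4 = 4 + 10/4 = 6.50 moles
Air moles = O2 / 0.21 = 6.50 / 0.21 = 30.95 moles air


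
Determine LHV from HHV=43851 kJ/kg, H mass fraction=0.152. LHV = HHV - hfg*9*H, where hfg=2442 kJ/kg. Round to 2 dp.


LHV = HHV - hfg * 9 * H
Water correction = 2442 * 9 * 0.152 = 3340.656 kJ/kg
LHV = 43851 - 3340.656 = 40510.34 kJ/kg


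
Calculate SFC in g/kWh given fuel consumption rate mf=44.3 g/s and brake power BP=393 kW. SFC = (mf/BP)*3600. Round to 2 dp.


SFC = (mf / BP) * 3600
Rate = 44.3 / 393 = 0.112723 g/(s*kW)
SFC = 0.112723 * 3600 = 405.80 g/kWh


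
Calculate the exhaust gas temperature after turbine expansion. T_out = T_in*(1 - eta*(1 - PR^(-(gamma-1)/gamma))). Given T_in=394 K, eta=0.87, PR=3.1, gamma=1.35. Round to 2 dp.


T_out = T_in * (1 - eta * (1 - PR^(-(gamma-1)/gamma)))
Exponent = -(1.35-1)/1.35 = -0.25925926
PR^exp = 3.1^(-0.25925926) = 0.74577862
Factor = 1 - 0.87*(1 - 0.74577862) = 0.77882740
T_out = 394 * 0.77882740 = 306.86 K


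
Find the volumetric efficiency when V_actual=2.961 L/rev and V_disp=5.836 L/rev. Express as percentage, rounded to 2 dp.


eta_v = (V_actual / V_disp) * 100
Ratio = 2.961 / 5.836 = 0.5074
eta_v = 0.5074 * 100 = 50.74%


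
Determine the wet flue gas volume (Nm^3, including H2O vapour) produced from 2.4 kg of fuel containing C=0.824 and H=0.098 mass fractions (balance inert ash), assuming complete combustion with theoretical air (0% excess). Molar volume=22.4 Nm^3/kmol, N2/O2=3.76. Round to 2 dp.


Per kg fuel: CO2 = (C/12 kmol)*22.4 = (0.824/12)*22.4 = 1.53813 Nm^3
Per kg fuel: H2O = (H/2 kmol)*22.4 = (0.098/2)*22.4 = 1.09760 Nm^3
O2 needed per kg fuel = C/12 + H/4 = 0.824/12 + 0.098/4 = 0.09316667 kmol
Per kg fuel: N2 = O2*3.76*22.4 = 0.09316667*3.76*22.4 = 7.84687 Nm^3
Total per kg = 1.53813 + 1.09760 + 7.84687 = 10.48260 Nm^3
Total = 10.48260 * 2.4 = 25.16 Nm^3


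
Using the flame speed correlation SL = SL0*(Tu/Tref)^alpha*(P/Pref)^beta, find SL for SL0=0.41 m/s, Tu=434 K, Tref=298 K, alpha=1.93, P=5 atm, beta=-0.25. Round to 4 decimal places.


SL = SL0 * (Tu/Tref)^alpha * (P/Pref)^beta
T ratio = 434/298 = 1.45637584
(T ratio)^alpha = 1.45637584^1.93 = 2.065940
(P/Pref)^beta = 5^(-0.25) = 0.668740
SL = 0.41 * 2.065940 * 0.668740 = 0.5664 m/s


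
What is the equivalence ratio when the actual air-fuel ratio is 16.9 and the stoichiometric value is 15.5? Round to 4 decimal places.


phi = AFR_stoich / AFR_actual
phi = 15.5 / 16.9 = 0.9172


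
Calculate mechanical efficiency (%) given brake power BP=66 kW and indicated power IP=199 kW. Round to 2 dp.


eta_mech = (BP / IP) * 100
Ratio = 66 / 199 = 0.3317
eta_mech = 0.3317 * 100 = 33.17%


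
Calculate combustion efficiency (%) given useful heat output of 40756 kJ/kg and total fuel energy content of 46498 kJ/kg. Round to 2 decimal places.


Efficiency = (Q_useful / Q_fuel) * 100
Efficiency = (40756 / 46498) * 100
Efficiency = 0.8765 * 100 = 87.65%


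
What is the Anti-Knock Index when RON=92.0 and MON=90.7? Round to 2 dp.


AKI = (RON + MON) / 2
AKI = (92.0 + 90.7) / 2
AKI = 182.7 / 2 = 91.35


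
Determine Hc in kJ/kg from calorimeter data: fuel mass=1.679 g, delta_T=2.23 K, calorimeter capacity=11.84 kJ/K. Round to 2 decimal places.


Hc = C_cal * delta_T / m_fuel
Q_released = 11.84 * 2.23 = 26.4032 kJ
m_fuel = 1.679 g = 1.679/1000 kg = 0.001679 kg
Hc = 26.4032 / 0.001679 = 15725.55 kJ/kg


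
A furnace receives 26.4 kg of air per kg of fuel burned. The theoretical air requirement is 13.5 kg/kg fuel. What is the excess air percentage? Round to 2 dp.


Excess air = actual - stoichiometric = 26.4 - 13.5 = 12.90 kg/kg fuel
Excess air % = (excess / stoich) * 100 = (12.90 / 13.5) * 100 = 95.56%


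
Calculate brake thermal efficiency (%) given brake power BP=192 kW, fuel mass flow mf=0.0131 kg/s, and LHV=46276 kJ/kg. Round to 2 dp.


eta_BTE = (BP / (mf * LHV)) * 100
Denominator = 0.0131 * 46276 = 606.2156 kW
eta_BTE = (192 / 606.2156) * 100 = 31.67%


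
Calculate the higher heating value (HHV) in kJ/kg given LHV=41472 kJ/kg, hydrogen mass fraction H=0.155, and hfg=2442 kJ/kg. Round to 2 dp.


HHV = LHV + hfg * 9 * H
Water addition = 2442 * 9 * 0.155 = 3406.590 kJ/kg
HHV = 41472 + 3406.590 = 44878.59 kJ/kg


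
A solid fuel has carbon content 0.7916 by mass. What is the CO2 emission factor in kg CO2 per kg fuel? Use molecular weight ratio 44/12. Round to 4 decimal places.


EF = C_frac * (M_CO2 / M_C)
EF = 0.7916 * (44/12)
EF = 0.7916 * 3.666667 = 2.9025 kg_CO2/kg_fuel


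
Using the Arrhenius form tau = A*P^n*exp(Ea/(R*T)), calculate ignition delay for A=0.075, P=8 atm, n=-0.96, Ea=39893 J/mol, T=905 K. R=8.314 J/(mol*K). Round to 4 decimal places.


tau = A * P^n * exp(Ea/(R*T))
P^n = 8^(-0.96) = 0.13584186
Ea/(R*T) = 39893/(8.314*905) = 5.301980
exp(Ea/(R*T)) = 200.733900
tau = 0.075 * 0.13584186 * 200.733900 = 2.0451 ms


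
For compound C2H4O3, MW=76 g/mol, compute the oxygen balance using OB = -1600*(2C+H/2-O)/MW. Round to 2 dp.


OB = -1600 * (2C + H/2 - O) / MW
Inner = 2*2 + 4/2 - 3 = 3.00
OB = -1600 * 3.00 / 76 = -63.16%


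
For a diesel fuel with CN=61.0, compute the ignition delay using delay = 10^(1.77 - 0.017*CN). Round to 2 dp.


delay = 10^(1.77 - 0.017*CN)
Exponent = 1.77 - 0.017*61.0 = 0.7330
delay = 10^0.7330 = 5.41 ms


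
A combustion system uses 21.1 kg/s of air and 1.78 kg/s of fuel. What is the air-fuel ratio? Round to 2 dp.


AFR = m_air / m_fuel
AFR = 21.1 / 1.78 = 11.85


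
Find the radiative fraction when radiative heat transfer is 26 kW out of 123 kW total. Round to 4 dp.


f_rad = Q_rad / Q_total
f_rad = 26 / 123 = 0.2114


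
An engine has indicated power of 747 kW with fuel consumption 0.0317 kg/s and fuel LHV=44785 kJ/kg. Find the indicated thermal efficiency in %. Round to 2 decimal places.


eta_ith = (IP / (mf * LHV)) * 100
Denominator = 0.0317 * 44785 = 1419.6845 kW
eta_ith = (747 / 1419.6845) * 100 = 52.62%


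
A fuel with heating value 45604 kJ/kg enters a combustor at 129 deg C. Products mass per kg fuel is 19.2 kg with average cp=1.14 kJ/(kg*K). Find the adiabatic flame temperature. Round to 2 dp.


T_ad = T_in + Hc / (m_p * cp)
Denominator = 19.2 * 1.14 = 21.8880
Temperature rise = 45604 / 21.8880 = 2083.52 K
T_ad = 129 + 2083.52 = 2212.52 deg C


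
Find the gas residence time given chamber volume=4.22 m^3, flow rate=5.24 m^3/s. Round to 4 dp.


tau = V / Q_flow
tau = 4.22 / 5.24 = 0.8053 s


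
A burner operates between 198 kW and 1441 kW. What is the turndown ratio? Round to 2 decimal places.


TDR = Q_max / Q_min
TDR = 1441 / 198 = 7.28


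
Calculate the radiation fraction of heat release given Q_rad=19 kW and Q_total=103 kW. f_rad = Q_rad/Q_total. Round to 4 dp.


f_rad = Q_rad / Q_total
f_rad = 19 / 103 = 0.1845


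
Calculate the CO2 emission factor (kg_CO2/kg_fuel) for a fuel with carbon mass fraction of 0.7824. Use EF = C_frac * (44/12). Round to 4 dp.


EF = C_frac * (M_CO2 / M_C)
EF = 0.7824 * (44/12)
EF = 0.7824 * 3.666667 = 2.8688 kg_CO2/kg_fuel


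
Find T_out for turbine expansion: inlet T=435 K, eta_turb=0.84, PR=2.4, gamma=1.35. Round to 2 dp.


T_out = T_in * (1 - eta * (1 - PR^(-(gamma-1)/gamma)))
Exponent = -(1.35-1)/1.35 = -0.25925926
PR^exp = 2.4^(-0.25925926) = 0.79694200
Factor = 1 - 0.84*(1 - 0.79694200) = 0.82943128
T_out = 435 * 0.82943128 = 360.80 K


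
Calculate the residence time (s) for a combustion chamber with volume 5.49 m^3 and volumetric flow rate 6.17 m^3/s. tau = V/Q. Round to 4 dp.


tau = V / Q_flow
tau = 5.49 / 6.17 = 0.8898 s


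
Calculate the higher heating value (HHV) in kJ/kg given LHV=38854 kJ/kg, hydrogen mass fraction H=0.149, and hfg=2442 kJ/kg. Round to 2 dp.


HHV = LHV + hfg * 9 * H
Water addition = 2442 * 9 * 0.149 = 3274.722 kJ/kg
HHV = 38854 + 3274.722 = 42128.72 kJ/kg


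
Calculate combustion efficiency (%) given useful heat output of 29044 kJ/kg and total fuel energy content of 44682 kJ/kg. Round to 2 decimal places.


Efficiency = (Q_useful / Q_fuel) * 100
Efficiency = (29044 / 44682) * 100
Efficiency = 0.6500 * 100 = 65.00%


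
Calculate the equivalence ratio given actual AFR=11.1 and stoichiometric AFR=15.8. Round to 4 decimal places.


phi = AFR_stoich / AFR_actual
phi = 15.8 / 11.1 = 1.4234


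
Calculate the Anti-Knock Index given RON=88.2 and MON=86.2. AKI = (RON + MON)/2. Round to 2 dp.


AKI = (RON + MON) / 2
AKI = (88.2 + 86.2) / 2
AKI = 174.4 / 2 = 87.20


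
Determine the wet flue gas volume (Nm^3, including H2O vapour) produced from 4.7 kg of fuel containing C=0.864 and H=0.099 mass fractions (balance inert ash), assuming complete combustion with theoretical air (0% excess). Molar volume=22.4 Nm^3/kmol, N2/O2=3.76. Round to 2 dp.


Per kg fuel: CO2 = (C/12 kmol)*22.4 = (0.864/12)*22.4 = 1.61280 Nm^3
Per kg fuel: H2O = (H/2 kmol)*22.4 = (0.099/2)*22.4 = 1.10880 Nm^3
O2 needed per kg fuel = C/12 + H/4 = 0.864/12 + 0.099/4 = 0.09675000 kmol
Per kg fuel: N2 = O2*3.76*22.4 = 0.09675000*3.76*22.4 = 8.14867 Nm^3
Total per kg = 1.61280 + 1.10880 + 8.14867 = 10.87027 Nm^3
Total = 10.87027 * 4.7 = 51.09 Nm^3


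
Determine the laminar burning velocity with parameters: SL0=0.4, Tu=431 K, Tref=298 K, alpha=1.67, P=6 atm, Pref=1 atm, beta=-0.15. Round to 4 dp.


SL = SL0 * (Tu/Tref)^alpha * (P/Pref)^beta
T ratio = 431/298 = 1.44630872
(T ratio)^alpha = 1.44630872^1.67 = 1.851978
(P/Pref)^beta = 6^(-0.15) = 0.764324
SL = 0.4 * 1.851978 * 0.764324 = 0.5662 m/s


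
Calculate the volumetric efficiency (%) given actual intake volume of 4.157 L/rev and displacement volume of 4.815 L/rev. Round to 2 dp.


eta_v = (V_actual / V_disp) * 100
Ratio = 4.157 / 4.815 = 0.8633
eta_v = 0.8633 * 100 = 86.33%


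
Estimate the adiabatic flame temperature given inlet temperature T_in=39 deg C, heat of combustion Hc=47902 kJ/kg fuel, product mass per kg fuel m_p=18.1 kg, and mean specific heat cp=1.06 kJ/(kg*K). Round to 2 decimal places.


T_ad = T_in + Hc / (m_p * cp)
Denominator = 18.1 * 1.06 = 19.1860
Temperature rise = 47902 / 19.1860 = 2496.72 K
T_ad = 39 + 2496.72 = 2535.72 deg C


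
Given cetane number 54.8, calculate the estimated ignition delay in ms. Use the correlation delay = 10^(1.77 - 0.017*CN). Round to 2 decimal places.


delay = 10^(1.77 - 0.017*CN)
Exponent = 1.77 - 0.017*54.8 = 0.8384
delay = 10^0.8384 = 6.89 ms


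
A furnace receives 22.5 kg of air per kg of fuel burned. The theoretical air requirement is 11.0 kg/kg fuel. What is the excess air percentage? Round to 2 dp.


Excess air = actual - stoichiometric = 22.5 - 11.0 = 11.50 kg/kg fuel
Excess air % = (excess / stoich) * 100 = (11.50 / 11.0) * 100 = 104.55%


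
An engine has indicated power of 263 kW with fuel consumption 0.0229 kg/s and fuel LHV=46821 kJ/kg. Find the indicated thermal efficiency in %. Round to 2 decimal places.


eta_ith = (IP / (mf * LHV)) * 100
Denominator = 0.0229 * 46821 = 1072.2009 kW
eta_ith = (263 / 1072.2009) * 100 = 24.53%


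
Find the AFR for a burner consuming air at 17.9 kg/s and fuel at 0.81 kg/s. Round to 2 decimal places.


AFR = m_air / m_fuel
AFR = 17.9 / 0.81 = 22.10


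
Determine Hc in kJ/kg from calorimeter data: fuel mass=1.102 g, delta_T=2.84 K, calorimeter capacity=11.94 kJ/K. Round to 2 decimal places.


Hc = C_cal * delta_T / m_fuel
Q_released = 11.94 * 2.84 = 33.9096 kJ
m_fuel = 1.102 g = 1.102/1000 kg = 0.001102 kg
Hc = 33.9096 / 0.001102 = 30770.96 kJ/kg


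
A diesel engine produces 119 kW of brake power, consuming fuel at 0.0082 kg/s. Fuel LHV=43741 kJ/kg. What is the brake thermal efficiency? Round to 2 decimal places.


eta_BTE = (BP / (mf * LHV)) * 100
Denominator = 0.0082 * 43741 = 358.6762 kW
eta_BTE = (119 / 358.6762) * 100 = 33.18%


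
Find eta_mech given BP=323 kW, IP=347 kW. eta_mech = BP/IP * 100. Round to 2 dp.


eta_mech = (BP / IP) * 100
Ratio = 323 / 347 = 0.9308
eta_mech = 0.9308 * 100 = 93.08%


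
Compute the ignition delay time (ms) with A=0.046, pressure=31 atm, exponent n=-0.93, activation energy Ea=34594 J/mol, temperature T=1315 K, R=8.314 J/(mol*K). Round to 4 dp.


tau = A * P^n * exp(Ea/(R*T))
P^n = 31^(-0.93) = 0.04102359
Ea/(R*T) = 34594/(8.314*1315) = 3.164208
exp(Ea/(R*T)) = 23.669987
tau = 0.046 * 0.04102359 * 23.669987 = 0.0447 ms


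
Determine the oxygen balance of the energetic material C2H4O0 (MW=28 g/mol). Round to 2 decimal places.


OB = -1600 * (2C + H/2 - O) / MW
Inner = 2*2 + 4/2 - 0 = 6.00
OB = -1600 * 6.00 / 28 = -342.86%


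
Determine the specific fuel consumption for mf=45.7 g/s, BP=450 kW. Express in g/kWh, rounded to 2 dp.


SFC = (mf / BP) * 3600
Rate = 45.7 / 450 = 0.101556 g/(s*kW)
SFC = 0.101556 * 3600 = 365.60 g/kWh


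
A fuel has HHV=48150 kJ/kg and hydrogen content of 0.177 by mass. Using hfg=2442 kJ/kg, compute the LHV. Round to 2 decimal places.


LHV = HHV - hfg * 9 * H
Water correction = 2442 * 9 * 0.177 = 3890.106 kJ/kg
LHV = 48150 - 3890.106 = 44259.89 kJ/kg


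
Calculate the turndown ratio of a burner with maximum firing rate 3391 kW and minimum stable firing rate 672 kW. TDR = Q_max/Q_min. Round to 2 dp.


TDR = Q_max / Q_min
TDR = 3391 / 672 = 5.05


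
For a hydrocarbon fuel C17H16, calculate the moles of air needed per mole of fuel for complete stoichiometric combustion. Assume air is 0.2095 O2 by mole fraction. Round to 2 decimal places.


Balanced combustion: C17H16 + 21 O2 -> 17 CO2 + 8 H2O
O2 needed = C + H/4 = 17 + 16/4 = 21.00 moles
Air moles = O2 / 0.2095 = 21.00 / 0.2095 = 100.24 moles air


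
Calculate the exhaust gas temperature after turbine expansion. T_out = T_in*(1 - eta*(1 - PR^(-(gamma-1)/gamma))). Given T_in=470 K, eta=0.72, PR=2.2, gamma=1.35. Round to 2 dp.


T_out = T_in * (1 - eta * (1 - PR^(-(gamma-1)/gamma)))
Exponent = -(1.35-1)/1.35 = -0.25925926
PR^exp = 2.2^(-0.25925926) = 0.81512413
Factor = 1 - 0.72*(1 - 0.81512413) = 0.86688937
T_out = 470 * 0.86688937 = 407.44 K


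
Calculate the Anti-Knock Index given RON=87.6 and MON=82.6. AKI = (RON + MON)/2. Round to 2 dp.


AKI = (RON + MON) / 2
AKI = (87.6 + 82.6) / 2
AKI = 170.2 / 2 = 85.10


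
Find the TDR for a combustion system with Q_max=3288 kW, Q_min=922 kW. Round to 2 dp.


TDR = Q_max / Q_min
TDR = 3288 / 922 = 3.57


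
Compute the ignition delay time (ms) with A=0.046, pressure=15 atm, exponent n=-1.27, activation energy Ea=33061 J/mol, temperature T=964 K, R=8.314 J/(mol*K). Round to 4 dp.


tau = A * P^n * exp(Ea/(R*T))
P^n = 15^(-1.27) = 0.03208959
Ea/(R*T) = 33061/(8.314*964) = 4.125047
exp(Ea/(R*T)) = 61.870735
tau = 0.046 * 0.03208959 * 61.870735 = 0.0913 ms


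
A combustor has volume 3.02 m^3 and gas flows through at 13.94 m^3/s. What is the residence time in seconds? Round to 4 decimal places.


tau = V / Q_flow
tau = 3.02 / 13.94 = 0.2166 s


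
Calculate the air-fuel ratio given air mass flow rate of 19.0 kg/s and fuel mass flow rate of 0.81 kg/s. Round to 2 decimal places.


AFR = m_air / m_fuel
AFR = 19.0 / 0.81 = 23.46


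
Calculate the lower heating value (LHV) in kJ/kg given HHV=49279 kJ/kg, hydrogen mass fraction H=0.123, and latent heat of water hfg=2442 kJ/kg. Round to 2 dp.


LHV = HHV - hfg * 9 * H
Water correction = 2442 * 9 * 0.123 = 2703.294 kJ/kg
LHV = 49279 - 2703.294 = 46575.71 kJ/kg


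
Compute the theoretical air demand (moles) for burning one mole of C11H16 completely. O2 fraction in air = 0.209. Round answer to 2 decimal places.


Balanced combustion: C11H16 + 15 O2 -> 11 CO2 + 8 H2O
O2 needed = C + H/4 = 11 + 16/4 = 15.00 moles
Air moles = O2 / 0.209 = 15.00 / 0.209 = 71.77 moles air


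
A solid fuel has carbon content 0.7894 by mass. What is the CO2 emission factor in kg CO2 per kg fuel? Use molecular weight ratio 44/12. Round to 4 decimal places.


EF = C_frac * (M_CO2 / M_C)
EF = 0.7894 * (44/12)
EF = 0.7894 * 3.666667 = 2.8945 kg_CO2/kg_fuel


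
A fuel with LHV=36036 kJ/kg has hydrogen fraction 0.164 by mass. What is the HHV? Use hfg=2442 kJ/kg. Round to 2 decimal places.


HHV = LHV + hfg * 9 * H
Water addition = 2442 * 9 * 0.164 = 3604.392 kJ/kg
HHV = 36036 + 3604.392 = 39640.39 kJ/kg


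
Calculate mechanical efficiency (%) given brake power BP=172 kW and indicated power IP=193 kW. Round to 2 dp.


eta_mech = (BP / IP) * 100
Ratio = 172 / 193 = 0.8912
eta_mech = 0.8912 * 100 = 89.12%


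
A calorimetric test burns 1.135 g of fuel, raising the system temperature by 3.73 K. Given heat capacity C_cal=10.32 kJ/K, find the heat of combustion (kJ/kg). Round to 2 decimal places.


Hc = C_cal * delta_T / m_fuel
Q_released = 10.32 * 3.73 = 38.4936 kJ
m_fuel = 1.135 g = 1.135/1000 kg = 0.001135 kg
Hc = 38.4936 / 0.001135 = 33915.07 kJ/kg


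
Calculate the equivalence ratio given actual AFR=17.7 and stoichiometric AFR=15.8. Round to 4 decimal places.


phi = AFR_stoich / AFR_actual
phi = 15.8 / 17.7 = 0.8927


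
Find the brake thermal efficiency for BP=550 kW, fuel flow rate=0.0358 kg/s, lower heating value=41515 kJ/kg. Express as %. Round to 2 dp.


eta_BTE = (BP / (mf * LHV)) * 100
Denominator = 0.0358 * 41515 = 1486.2370 kW
eta_BTE = (550 / 1486.2370) * 100 = 37.01%


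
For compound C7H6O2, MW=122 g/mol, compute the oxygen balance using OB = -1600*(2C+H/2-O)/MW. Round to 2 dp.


OB = -1600 * (2C + H/2 - O) / MW
Inner = 2*7 + 6/2 - 2 = 15.00
OB = -1600 * 15.00 / 122 = -196.72%


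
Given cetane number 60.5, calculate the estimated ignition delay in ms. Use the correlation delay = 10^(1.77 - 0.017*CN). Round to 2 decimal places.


delay = 10^(1.77 - 0.017*CN)
Exponent = 1.77 - 0.017*60.5 = 0.7415
delay = 10^0.7415 = 5.51 ms


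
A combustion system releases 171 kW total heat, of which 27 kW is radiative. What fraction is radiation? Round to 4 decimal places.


f_rad = Q_rad / Q_total
f_rad = 27 / 171 = 0.1579


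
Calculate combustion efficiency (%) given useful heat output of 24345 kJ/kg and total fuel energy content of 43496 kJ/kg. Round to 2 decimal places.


Efficiency = (Q_useful / Q_fuel) * 100
Efficiency = (24345 / 43496) * 100
Efficiency = 0.5597 * 100 = 55.97%


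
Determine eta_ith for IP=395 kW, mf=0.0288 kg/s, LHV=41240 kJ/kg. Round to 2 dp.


eta_ith = (IP / (mf * LHV)) * 100
Denominator = 0.0288 * 41240 = 1187.7120 kW
eta_ith = (395 / 1187.7120) * 100 = 33.26%


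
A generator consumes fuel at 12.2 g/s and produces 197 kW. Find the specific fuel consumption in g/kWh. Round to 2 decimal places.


SFC = (mf / BP) * 3600
Rate = 12.2 / 197 = 0.061929 g/(s*kW)
SFC = 0.061929 * 3600 = 222.94 g/kWh


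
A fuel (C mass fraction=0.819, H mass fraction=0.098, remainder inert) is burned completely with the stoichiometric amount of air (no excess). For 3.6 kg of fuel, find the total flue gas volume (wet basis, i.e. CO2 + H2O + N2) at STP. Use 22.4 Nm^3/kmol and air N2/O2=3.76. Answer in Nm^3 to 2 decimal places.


Per kg fuel: CO2 = (C/12 kmol)*22.4 = (0.819/12)*22.4 = 1.52880 Nm^3
Per kg fuel: H2O = (H/2 kmol)*22.4 = (0.098/2)*22.4 = 1.09760 Nm^3
O2 needed per kg fuel = C/12 + H/4 = 0.819/12 + 0.098/4 = 0.09275000 kmol
Per kg fuel: N2 = O2*3.76*22.4 = 0.09275000*3.76*22.4 = 7.81178 Nm^3
Total per kg = 1.52880 + 1.09760 + 7.81178 = 10.43818 Nm^3
Total = 10.43818 * 3.6 = 37.58 Nm^3


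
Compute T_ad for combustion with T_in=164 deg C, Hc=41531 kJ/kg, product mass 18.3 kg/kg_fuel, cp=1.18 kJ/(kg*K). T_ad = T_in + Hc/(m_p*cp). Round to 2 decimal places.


T_ad = T_in + Hc / (m_p * cp)
Denominator = 18.3 * 1.18 = 21.5940
Temperature rise = 41531 / 21.5940 = 1923.27 K
T_ad = 164 + 1923.27 = 2087.27 deg C


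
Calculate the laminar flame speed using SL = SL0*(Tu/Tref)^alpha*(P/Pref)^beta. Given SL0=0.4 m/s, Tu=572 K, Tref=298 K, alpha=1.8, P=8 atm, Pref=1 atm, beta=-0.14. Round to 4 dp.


SL = SL0 * (Tu/Tref)^alpha * (P/Pref)^beta
T ratio = 572/298 = 1.91946309
(T ratio)^alpha = 1.91946309^1.8 = 3.233878
(P/Pref)^beta = 8^(-0.14) = 0.747425
SL = 0.4 * 3.233878 * 0.747425 = 0.9668 m/s


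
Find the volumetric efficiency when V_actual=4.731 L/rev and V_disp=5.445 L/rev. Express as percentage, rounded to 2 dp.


eta_v = (V_actual / V_disp) * 100
Ratio = 4.731 / 5.445 = 0.8689
eta_v = 0.8689 * 100 = 86.89%


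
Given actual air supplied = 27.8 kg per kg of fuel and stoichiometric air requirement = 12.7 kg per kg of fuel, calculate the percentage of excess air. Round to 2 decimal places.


Excess air = actual - stoichiometric = 27.8 - 12.7 = 15.10 kg/kg fuel
Excess air % = (excess / stoich) * 100 = (15.10 / 12.7) * 100 = 118.90%


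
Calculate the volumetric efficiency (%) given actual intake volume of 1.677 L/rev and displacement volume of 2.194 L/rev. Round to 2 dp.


eta_v = (V_actual / V_disp) * 100
Ratio = 1.677 / 2.194 = 0.7644
eta_v = 0.7644 * 100 = 76.44%


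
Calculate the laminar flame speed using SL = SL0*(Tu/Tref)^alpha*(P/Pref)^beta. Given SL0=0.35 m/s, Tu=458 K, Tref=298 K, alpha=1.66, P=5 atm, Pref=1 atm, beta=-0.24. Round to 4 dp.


SL = SL0 * (Tu/Tref)^alpha * (P/Pref)^beta
T ratio = 458/298 = 1.53691275
(T ratio)^alpha = 1.53691275^1.66 = 2.040975
(P/Pref)^beta = 5^(-0.24) = 0.679590
SL = 0.35 * 2.040975 * 0.679590 = 0.4855 m/s


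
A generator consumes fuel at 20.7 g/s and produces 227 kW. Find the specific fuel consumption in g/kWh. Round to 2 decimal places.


SFC = (mf / BP) * 3600
Rate = 20.7 / 227 = 0.091189 g/(s*kW)
SFC = 0.091189 * 3600 = 328.28 g/kWh


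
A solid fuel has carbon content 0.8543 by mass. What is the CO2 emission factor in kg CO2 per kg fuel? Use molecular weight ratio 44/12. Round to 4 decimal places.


EF = C_frac * (M_CO2 / M_C)
EF = 0.8543 * (44/12)
EF = 0.8543 * 3.666667 = 3.1324 kg_CO2/kg_fuel


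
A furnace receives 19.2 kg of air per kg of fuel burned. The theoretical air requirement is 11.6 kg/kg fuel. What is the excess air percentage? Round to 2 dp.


Excess air = actual - stoichiometric = 19.2 - 11.6 = 7.60 kg/kg fuel
Excess air % = (excess / stoich) * 100 = (7.60 / 11.6) * 100 = 65.52%


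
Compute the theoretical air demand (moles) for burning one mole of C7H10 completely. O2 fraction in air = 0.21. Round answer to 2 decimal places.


Balanced combustion: C7H10 + 9.5 O2 -> 7 CO2 + 5 H2O
O2 needed = C + H/4 = 7 + 10/4 = 9.50 moles
Air moles = O2 / 0.21 = 9.50 / 0.21 = 45.24 moles air


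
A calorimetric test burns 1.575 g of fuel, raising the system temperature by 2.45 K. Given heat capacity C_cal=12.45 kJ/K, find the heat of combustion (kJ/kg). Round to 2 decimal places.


Hc = C_cal * delta_T / m_fuel
Q_released = 12.45 * 2.45 = 30.5025 kJ
m_fuel = 1.575 g = 1.575/1000 kg = 0.001575 kg
Hc = 30.5025 / 0.001575 = 19366.67 kJ/kg


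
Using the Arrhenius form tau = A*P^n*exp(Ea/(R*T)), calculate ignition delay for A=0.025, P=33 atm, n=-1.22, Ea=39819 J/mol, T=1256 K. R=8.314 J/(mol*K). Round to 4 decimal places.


tau = A * P^n * exp(Ea/(R*T))
P^n = 33^(-1.22) = 0.01404148
Ea/(R*T) = 39819/(8.314*1256) = 3.813210
exp(Ea/(R*T)) = 45.295591
tau = 0.025 * 0.01404148 * 45.295591 = 0.0159 ms


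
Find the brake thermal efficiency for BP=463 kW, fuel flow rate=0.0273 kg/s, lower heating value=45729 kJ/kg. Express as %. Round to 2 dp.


eta_BTE = (BP / (mf * LHV)) * 100
Denominator = 0.0273 * 45729 = 1248.4017 kW
eta_BTE = (463 / 1248.4017) * 100 = 37.09%


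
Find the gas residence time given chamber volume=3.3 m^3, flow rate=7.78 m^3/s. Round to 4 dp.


tau = V / Q_flow
tau = 3.3 / 7.78 = 0.4242 s


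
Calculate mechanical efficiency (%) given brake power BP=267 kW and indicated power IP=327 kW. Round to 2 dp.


eta_mech = (BP / IP) * 100
Ratio = 267 / 327 = 0.8165
eta_mech = 0.8165 * 100 = 81.65%


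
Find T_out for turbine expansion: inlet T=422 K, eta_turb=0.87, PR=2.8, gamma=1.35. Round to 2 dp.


T_out = T_in * (1 - eta * (1 - PR^(-(gamma-1)/gamma)))
Exponent = -(1.35-1)/1.35 = -0.25925926
PR^exp = 2.8^(-0.25925926) = 0.76572026
Factor = 1 - 0.87*(1 - 0.76572026) = 0.79617663
T_out = 422 * 0.79617663 = 335.99 K


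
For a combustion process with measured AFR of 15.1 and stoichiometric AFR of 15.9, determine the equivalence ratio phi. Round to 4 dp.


phi = AFR_stoich / AFR_actual
phi = 15.9 / 15.1 = 1.0530


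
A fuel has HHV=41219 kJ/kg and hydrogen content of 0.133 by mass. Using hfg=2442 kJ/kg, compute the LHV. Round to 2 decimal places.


LHV = HHV - hfg * 9 * H
Water correction = 2442 * 9 * 0.133 = 2923.074 kJ/kg
LHV = 41219 - 2923.074 = 38295.93 kJ/kg


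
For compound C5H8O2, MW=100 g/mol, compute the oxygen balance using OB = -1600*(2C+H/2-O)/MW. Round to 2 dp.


OB = -1600 * (2C + H/2 - O) / MW
Inner = 2*5 + 8/2 - 2 = 12.00
OB = -1600 * 12.00 / 100 = -192.00%


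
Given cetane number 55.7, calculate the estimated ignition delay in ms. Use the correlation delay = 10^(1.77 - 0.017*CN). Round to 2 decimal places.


delay = 10^(1.77 - 0.017*CN)
Exponent = 1.77 - 0.017*55.7 = 0.8231
delay = 10^0.8231 = 6.65 ms


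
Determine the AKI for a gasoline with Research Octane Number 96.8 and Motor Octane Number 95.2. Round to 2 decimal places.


AKI = (RON + MON) / 2
AKI = (96.8 + 95.2) / 2
AKI = 192.0 / 2 = 96.00


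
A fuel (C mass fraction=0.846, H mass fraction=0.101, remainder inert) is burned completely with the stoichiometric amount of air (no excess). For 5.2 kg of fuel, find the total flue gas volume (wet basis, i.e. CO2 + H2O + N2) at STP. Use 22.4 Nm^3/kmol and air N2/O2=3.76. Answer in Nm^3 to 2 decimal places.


Per kg fuel: CO2 = (C/12 kmol)*22.4 = (0.846/12)*22.4 = 1.57920 Nm^3
Per kg fuel: H2O = (H/2 kmol)*22.4 = (0.101/2)*22.4 = 1.13120 Nm^3
O2 needed per kg fuel = C/12 + H/4 = 0.846/12 + 0.101/4 = 0.09575000 kmol
Per kg fuel: N2 = O2*3.76*22.4 = 0.09575000*3.76*22.4 = 8.06445 Nm^3
Total per kg = 1.57920 + 1.13120 + 8.06445 = 10.77485 Nm^3
Total = 10.77485 * 5.2 = 56.03 Nm^3


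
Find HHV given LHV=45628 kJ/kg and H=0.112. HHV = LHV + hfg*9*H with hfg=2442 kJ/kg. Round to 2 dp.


HHV = LHV + hfg * 9 * H
Water addition = 2442 * 9 * 0.112 = 2461.536 kJ/kg
HHV = 45628 + 2461.536 = 48089.54 kJ/kg


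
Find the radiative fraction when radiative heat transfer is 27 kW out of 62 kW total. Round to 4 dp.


f_rad = Q_rad / Q_total
f_rad = 27 / 62 = 0.4355


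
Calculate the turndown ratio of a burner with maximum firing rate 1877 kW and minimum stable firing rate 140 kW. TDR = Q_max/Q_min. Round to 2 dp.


TDR = Q_max / Q_min
TDR = 1877 / 140 = 13.41


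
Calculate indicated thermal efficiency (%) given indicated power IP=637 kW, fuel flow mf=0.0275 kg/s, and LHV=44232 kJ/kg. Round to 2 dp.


eta_ith = (IP / (mf * LHV)) * 100
Denominator = 0.0275 * 44232 = 1216.3800 kW
eta_ith = (637 / 1216.3800) * 100 = 52.37%


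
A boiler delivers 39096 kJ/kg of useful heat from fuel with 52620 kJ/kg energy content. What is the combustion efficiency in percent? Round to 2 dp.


Efficiency = (Q_useful / Q_fuel) * 100
Efficiency = (39096 / 52620) * 100
Efficiency = 0.7430 * 100 = 74.30%


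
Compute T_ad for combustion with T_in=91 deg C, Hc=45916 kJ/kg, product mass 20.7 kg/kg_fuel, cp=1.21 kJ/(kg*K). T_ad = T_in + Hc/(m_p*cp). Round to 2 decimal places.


T_ad = T_in + Hc / (m_p * cp)
Denominator = 20.7 * 1.21 = 25.0470
Temperature rise = 45916 / 25.0470 = 1833.19 K
T_ad = 91 + 1833.19 = 1924.19 deg C


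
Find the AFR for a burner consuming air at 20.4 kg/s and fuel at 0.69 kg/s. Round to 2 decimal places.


AFR = m_air / m_fuel
AFR = 20.4 / 0.69 = 29.57


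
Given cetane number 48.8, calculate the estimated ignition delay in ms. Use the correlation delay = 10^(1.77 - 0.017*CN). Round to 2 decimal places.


delay = 10^(1.77 - 0.017*CN)
Exponent = 1.77 - 0.017*48.8 = 0.9404
delay = 10^0.9404 = 8.72 ms


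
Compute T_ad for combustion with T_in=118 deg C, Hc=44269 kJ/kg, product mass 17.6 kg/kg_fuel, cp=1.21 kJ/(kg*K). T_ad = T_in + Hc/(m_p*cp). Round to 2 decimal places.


T_ad = T_in + Hc / (m_p * cp)
Denominator = 17.6 * 1.21 = 21.2960
Temperature rise = 44269 / 21.2960 = 2078.75 K
T_ad = 118 + 2078.75 = 2196.75 deg C


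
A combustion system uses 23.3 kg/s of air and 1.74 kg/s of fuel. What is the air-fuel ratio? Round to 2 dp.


AFR = m_air / m_fuel
AFR = 23.3 / 1.74 = 13.39


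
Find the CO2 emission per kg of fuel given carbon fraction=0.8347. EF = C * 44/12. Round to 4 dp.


EF = C_frac * (M_CO2 / M_C)
EF = 0.8347 * (44/12)
EF = 0.8347 * 3.666667 = 3.0606 kg_CO2/kg_fuel


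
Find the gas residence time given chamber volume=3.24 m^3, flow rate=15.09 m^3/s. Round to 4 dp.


tau = V / Q_flow
tau = 3.24 / 15.09 = 0.2147 s


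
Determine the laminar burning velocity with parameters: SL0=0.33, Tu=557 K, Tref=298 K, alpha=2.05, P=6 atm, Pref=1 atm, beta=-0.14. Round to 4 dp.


SL = SL0 * (Tu/Tref)^alpha * (P/Pref)^beta
T ratio = 557/298 = 1.86912752
(T ratio)^alpha = 1.86912752^2.05 = 3.604623
(P/Pref)^beta = 6^(-0.14) = 0.778142
SL = 0.33 * 3.604623 * 0.778142 = 0.9256 m/s


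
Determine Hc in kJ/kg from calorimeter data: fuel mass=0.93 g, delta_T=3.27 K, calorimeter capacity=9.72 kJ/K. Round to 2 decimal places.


Hc = C_cal * delta_T / m_fuel
Q_released = 9.72 * 3.27 = 31.7844 kJ
m_fuel = 0.93 g = 0.93/1000 kg = 0.000930 kg
Hc = 31.7844 / 0.000930 = 34176.77 kJ/kg


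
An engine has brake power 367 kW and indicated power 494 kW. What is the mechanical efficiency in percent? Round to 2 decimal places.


eta_mech = (BP / IP) * 100
Ratio = 367 / 494 = 0.7429
eta_mech = 0.7429 * 100 = 74.29%


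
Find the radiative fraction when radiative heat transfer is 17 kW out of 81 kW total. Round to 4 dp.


f_rad = Q_rad / Q_total
f_rad = 17 / 81 = 0.2099


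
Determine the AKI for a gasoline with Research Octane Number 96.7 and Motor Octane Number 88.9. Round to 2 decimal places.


AKI = (RON + MON) / 2
AKI = (96.7 + 88.9) / 2
AKI = 185.6 / 2 = 92.80


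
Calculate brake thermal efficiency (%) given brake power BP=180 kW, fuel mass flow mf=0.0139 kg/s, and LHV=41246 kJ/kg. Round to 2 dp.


eta_BTE = (BP / (mf * LHV)) * 100
Denominator = 0.0139 * 41246 = 573.3194 kW
eta_BTE = (180 / 573.3194) * 100 = 31.40%


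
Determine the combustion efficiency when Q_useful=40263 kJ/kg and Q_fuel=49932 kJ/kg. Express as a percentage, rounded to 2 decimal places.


Efficiency = (Q_useful / Q_fuel) * 100
Efficiency = (40263 / 49932) * 100
Efficiency = 0.8064 * 100 = 80.64%


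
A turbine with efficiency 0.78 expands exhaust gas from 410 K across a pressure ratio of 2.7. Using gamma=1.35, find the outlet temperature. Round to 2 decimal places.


T_out = T_in * (1 - eta * (1 - PR^(-(gamma-1)/gamma)))
Exponent = -(1.35-1)/1.35 = -0.25925926
PR^exp = 2.7^(-0.25925926) = 0.77297411
Factor = 1 - 0.78*(1 - 0.77297411) = 0.82291981
T_out = 410 * 0.82291981 = 337.40 K


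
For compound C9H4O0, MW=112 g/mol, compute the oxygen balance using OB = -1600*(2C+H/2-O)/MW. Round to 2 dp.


OB = -1600 * (2C + H/2 - O) / MW
Inner = 2*9 + 4/2 - 0 = 20.00
OB = -1600 * 20.00 / 112 = -285.71%


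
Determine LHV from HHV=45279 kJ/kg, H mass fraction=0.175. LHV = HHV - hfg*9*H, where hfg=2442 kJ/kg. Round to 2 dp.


LHV = HHV - hfg * 9 * H
Water correction = 2442 * 9 * 0.175 = 3846.150 kJ/kg
LHV = 45279 - 3846.150 = 41432.85 kJ/kg


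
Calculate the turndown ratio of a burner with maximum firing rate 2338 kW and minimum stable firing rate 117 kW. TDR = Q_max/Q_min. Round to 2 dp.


TDR = Q_max / Q_min
TDR = 2338 / 117 = 19.98


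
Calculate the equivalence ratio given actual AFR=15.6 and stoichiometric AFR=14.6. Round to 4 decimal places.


phi = AFR_stoich / AFR_actual
phi = 14.6 / 15.6 = 0.9359


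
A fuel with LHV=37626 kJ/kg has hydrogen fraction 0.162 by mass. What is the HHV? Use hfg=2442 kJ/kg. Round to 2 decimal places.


HHV = LHV + hfg * 9 * H
Water addition = 2442 * 9 * 0.162 = 3560.436 kJ/kg
HHV = 37626 + 3560.436 = 41186.44 kJ/kg


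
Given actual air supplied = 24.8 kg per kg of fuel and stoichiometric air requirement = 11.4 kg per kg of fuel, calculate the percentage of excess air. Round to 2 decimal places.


Excess air = actual - stoichiometric = 24.8 - 11.4 = 13.40 kg/kg fuel
Excess air % = (excess / stoich) * 100 = (13.40 / 11.4) * 100 = 117.54%


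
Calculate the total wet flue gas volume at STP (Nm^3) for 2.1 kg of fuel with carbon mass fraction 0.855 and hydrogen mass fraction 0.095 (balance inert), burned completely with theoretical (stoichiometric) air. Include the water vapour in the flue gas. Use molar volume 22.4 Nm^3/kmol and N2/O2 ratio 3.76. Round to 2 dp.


Per kg fuel: CO2 = (C/12 kmol)*22.4 = (0.855/12)*22.4 = 1.59600 Nm^3
Per kg fuel: H2O = (H/2 kmol)*22.4 = (0.095/2)*22.4 = 1.06400 Nm^3
O2 needed per kg fuel = C/12 + H/4 = 0.855/12 + 0.095/4 = 0.09500000 kmol
Per kg fuel: N2 = O2*3.76*22.4 = 0.09500000*3.76*22.4 = 8.00128 Nm^3
Total per kg = 1.59600 + 1.06400 + 8.00128 = 10.66128 Nm^3
Total = 10.66128 * 2.1 = 22.39 Nm^3


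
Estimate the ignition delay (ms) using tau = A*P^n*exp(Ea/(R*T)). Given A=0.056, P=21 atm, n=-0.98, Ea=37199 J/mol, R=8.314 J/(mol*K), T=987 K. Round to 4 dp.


tau = A * P^n * exp(Ea/(R*T))
P^n = 21^(-0.98) = 0.05060869
Ea/(R*T) = 37199/(8.314*987) = 4.533192
exp(Ea/(R*T)) = 93.055099
tau = 0.056 * 0.05060869 * 93.055099 = 0.2637 ms


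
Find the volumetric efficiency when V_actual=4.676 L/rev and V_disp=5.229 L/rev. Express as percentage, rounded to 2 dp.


eta_v = (V_actual / V_disp) * 100
Ratio = 4.676 / 5.229 = 0.8942
eta_v = 0.8942 * 100 = 89.42%


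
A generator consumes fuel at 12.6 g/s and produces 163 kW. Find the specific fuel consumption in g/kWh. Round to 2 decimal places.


SFC = (mf / BP) * 3600
Rate = 12.6 / 163 = 0.077301 g/(s*kW)
SFC = 0.077301 * 3600 = 278.28 g/kWh


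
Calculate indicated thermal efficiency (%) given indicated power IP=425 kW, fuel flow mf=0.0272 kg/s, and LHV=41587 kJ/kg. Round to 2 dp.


eta_ith = (IP / (mf * LHV)) * 100
Denominator = 0.0272 * 41587 = 1131.1664 kW
eta_ith = (425 / 1131.1664) * 100 = 37.57%


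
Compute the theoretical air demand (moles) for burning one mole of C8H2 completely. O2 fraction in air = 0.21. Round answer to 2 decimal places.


Balanced combustion: C8H2 + 8.5 O2 -> 8 CO2 + 1 H2O
O2 needed = C + H/4 = 8 + 2/4 = 8.50 moles
Air moles = O2 / 0.21 = 8.50 / 0.21 = 40.48 moles air
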